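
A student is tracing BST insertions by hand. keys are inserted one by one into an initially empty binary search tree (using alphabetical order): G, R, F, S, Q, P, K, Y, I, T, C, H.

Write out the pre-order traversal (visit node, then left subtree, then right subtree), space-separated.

G F C R Q P K I H S Y T

G: root
R: right child of G (depth 1)
F: left child of G (depth 1)
S: right child of R (depth 2)
Q: left child of R (depth 2)
P: left child of Q (depth 3)
K: left child of P (depth 4)
Y: right child of S (depth 3)
I: left child of K (depth 5)
T: left child of Y (depth 4)
C: left child of F (depth 2)
H: left child of I (depth 6)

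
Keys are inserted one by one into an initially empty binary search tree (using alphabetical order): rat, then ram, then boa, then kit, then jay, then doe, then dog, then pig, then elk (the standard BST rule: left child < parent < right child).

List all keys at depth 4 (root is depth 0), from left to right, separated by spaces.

Resulting structure (node: left, right):
  rat: L=ram, R=–
  ram: L=boa, R=–
  boa: L=–, R=kit
  kit: L=jay, R=pig
  jay: L=doe, R=–
  doe: L=–, R=dog
  dog: L=–, R=elk
  pig: L=–, R=–
  elk: L=–, R=–

jay pig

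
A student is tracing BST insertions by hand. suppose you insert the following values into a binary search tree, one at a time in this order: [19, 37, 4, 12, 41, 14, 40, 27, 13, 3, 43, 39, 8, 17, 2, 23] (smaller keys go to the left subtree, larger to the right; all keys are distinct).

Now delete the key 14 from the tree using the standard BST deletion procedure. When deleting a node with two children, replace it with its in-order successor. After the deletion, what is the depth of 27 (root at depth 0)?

2

19: root
37: right child of 19 (depth 1)
4: left child of 19 (depth 1)
12: right child of 4 (depth 2)
41: right child of 37 (depth 2)
14: right child of 12 (depth 3)
40: left child of 41 (depth 3)
27: left child of 37 (depth 2)
13: left child of 14 (depth 4)
3: left child of 4 (depth 2)
43: right child of 41 (depth 3)
39: left child of 40 (depth 4)
8: left child of 12 (depth 3)
17: right child of 14 (depth 4)
2: left child of 3 (depth 3)
23: left child of 27 (depth 3)

Delete 14 (two children — replace with in-order successor).
After deletion, path to 27: 19 → 37 → 27.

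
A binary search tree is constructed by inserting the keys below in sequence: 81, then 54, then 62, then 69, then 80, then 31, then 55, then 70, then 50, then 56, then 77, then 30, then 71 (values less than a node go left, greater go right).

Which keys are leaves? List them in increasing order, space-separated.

Insert 81: tree is empty, so 81 becomes the root.
Insert 54: 54 < 81 → go left. Place as left child of 81.
Insert 62: 62 < 81 → go left; 62 > 54 → go right. Place as right child of 54.
Insert 69: 69 < 81 → go left; 69 > 54 → go right; 69 > 62 → go right. Place as right child of 62.
Insert 80: 80 < 81 → go left; 80 > 54 → go right; 80 > 62 → go right; 80 > 69 → go right. Place as right child of 69.
Insert 31: 31 < 81 → go left; 31 < 54 → go left. Place as left child of 54.
Insert 55: 55 < 81 → go left; 55 > 54 → go right; 55 < 62 → go left. Place as left child of 62.
Insert 70: 70 < 81 → go left; 70 > 54 → go right; 70 > 62 → go right; 70 > 69 → go right; 70 < 80 → go left. Place as left child of 80.
Insert 50: 50 < 81 → go left; 50 < 54 → go left; 50 > 31 → go right. Place as right child of 31.
Insert 56: 56 < 81 → go left; 56 > 54 → go right; 56 < 62 → go left; 56 > 55 → go right. Place as right child of 55.
Insert 77: 77 < 81 → go left; 77 > 54 → go right; 77 > 62 → go right; 77 > 69 → go right; 77 < 80 → go left; 77 > 70 → go right. Place as right child of 70.
Insert 30: 30 < 81 → go left; 30 < 54 → go left; 30 < 31 → go left. Place as left child of 31.
Insert 71: 71 < 81 → go left; 71 > 54 → go right; 71 > 62 → go right; 71 > 69 → go right; 71 < 80 → go left; 71 > 70 → go right; 71 < 77 → go left. Place as left child of 77.

30 50 56 71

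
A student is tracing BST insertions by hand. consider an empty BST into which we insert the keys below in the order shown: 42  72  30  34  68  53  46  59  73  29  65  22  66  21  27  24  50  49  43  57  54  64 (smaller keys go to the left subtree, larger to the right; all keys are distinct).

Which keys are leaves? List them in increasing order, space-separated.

21 24 34 43 49 54 64 66 73

Resulting structure (node: left, right):
  42: L=30, R=72
  72: L=68, R=73
  30: L=29, R=34
  34: L=–, R=–
  68: L=53, R=–
  53: L=46, R=59
  46: L=43, R=50
  59: L=57, R=65
  73: L=–, R=–
  29: L=22, R=–
  65: L=64, R=66
  22: L=21, R=27
  66: L=–, R=–
  21: L=–, R=–
  27: L=24, R=–
  24: L=–, R=–
  50: L=49, R=–
  49: L=–, R=–
  43: L=–, R=–
  57: L=54, R=–
  54: L=–, R=–
  64: L=–, R=–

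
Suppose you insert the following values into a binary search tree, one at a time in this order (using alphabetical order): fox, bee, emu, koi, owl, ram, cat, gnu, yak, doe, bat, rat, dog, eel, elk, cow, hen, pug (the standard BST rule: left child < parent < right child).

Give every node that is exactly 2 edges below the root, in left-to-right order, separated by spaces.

bat emu gnu owl

fox: root
bee: left child of fox (depth 1)
emu: right child of bee (depth 2)
koi: right child of fox (depth 1)
owl: right child of koi (depth 2)
ram: right child of owl (depth 3)
cat: left child of emu (depth 3)
gnu: left child of koi (depth 2)
yak: right child of ram (depth 4)
doe: right child of cat (depth 4)
bat: left child of bee (depth 2)
rat: left child of yak (depth 5)
dog: right child of doe (depth 5)
eel: right child of dog (depth 6)
elk: right child of eel (depth 7)
cow: left child of doe (depth 5)
hen: right child of gnu (depth 3)
pug: left child of ram (depth 4)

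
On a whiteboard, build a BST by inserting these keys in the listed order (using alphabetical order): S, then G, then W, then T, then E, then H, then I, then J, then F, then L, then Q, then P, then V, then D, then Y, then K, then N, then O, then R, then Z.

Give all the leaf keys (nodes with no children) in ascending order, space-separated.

D F K O R V Z

Insert S: tree is empty, so S becomes the root.
Insert G: G < S → go left. Place as left child of S.
Insert W: W > S → go right. Place as right child of S.
Insert T: T > S → go right; T < W → go left. Place as left child of W.
Insert E: E < S → go left; E < G → go left. Place as left child of G.
Insert H: H < S → go left; H > G → go right. Place as right child of G.
Insert I: I < S → go left; I > G → go right; I > H → go right. Place as right child of H.
Insert J: J < S → go left; J > G → go right; J > H → go right; J > I → go right. Place as right child of I.
Insert F: F < S → go left; F < G → go left; F > E → go right. Place as right child of E.
Insert L: L < S → go left; L > G → go right; L > H → go right; L > I → go right; L > J → go right. Place as right child of J.
Insert Q: Q < S → go left; Q > G → go right; Q > H → go right; Q > I → go right; Q > J → go right; Q > L → go right. Place as right child of L.
Insert P: P < S → go left; P > G → go right; P > H → go right; P > I → go right; P > J → go right; P > L → go right; P < Q → go left. Place as left child of Q.
Insert V: V > S → go right; V < W → go left; V > T → go right. Place as right child of T.
Insert D: D < S → go left; D < G → go left; D < E → go left. Place as left child of E.
Insert Y: Y > S → go right; Y > W → go right. Place as right child of W.
Insert K: K < S → go left; K > G → go right; K > H → go right; K > I → go right; K > J → go right; K < L → go left. Place as left child of L.
Insert N: N < S → go left; N > G → go right; N > H → go right; N > I → go right; N > J → go right; N > L → go right; N < Q → go left; N < P → go left. Place as left child of P.
Insert O: O < S → go left; O > G → go right; O > H → go right; O > I → go right; O > J → go right; O > L → go right; O < Q → go left; O < P → go left; O > N → go right. Place as right child of N.
Insert R: R < S → go left; R > G → go right; R > H → go right; R > I → go right; R > J → go right; R > L → go right; R > Q → go right. Place as right child of Q.
Insert Z: Z > S → go right; Z > W → go right; Z > Y → go right. Place as right child of Y.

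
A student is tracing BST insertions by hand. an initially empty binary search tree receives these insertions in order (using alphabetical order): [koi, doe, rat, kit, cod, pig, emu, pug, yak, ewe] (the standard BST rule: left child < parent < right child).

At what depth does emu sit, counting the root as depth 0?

Resulting structure (node: left, right):
  koi: L=doe, R=rat
  doe: L=cod, R=kit
  rat: L=pig, R=yak
  kit: L=emu, R=–
  cod: L=–, R=–
  pig: L=–, R=pug
  emu: L=–, R=ewe
  pug: L=–, R=–
  yak: L=–, R=–
  ewe: L=–, R=–

Path to emu: koi → doe → kit → emu, which is 3 edges.

3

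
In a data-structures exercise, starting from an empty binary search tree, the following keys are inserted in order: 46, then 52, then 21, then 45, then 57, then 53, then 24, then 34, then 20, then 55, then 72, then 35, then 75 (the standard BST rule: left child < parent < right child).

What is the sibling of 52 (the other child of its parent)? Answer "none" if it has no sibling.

46: root
52: right child of 46 (depth 1)
21: left child of 46 (depth 1)
45: right child of 21 (depth 2)
57: right child of 52 (depth 2)
53: left child of 57 (depth 3)
24: left child of 45 (depth 3)
34: right child of 24 (depth 4)
20: left child of 21 (depth 2)
55: right child of 53 (depth 4)
72: right child of 57 (depth 3)
35: right child of 34 (depth 5)
75: right child of 72 (depth 4)

52's parent is 46; the other child of 46 is 21.

21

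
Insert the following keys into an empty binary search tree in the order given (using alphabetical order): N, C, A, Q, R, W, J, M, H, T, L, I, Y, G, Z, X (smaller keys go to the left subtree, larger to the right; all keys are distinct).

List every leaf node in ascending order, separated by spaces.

A G I L T X Z

Insert N: tree is empty, so N becomes the root.
Insert C: C < N → go left. Place as left child of N.
Insert A: A < N → go left; A < C → go left. Place as left child of C.
Insert Q: Q > N → go right. Place as right child of N.
Insert R: R > N → go right; R > Q → go right. Place as right child of Q.
Insert W: W > N → go right; W > Q → go right; W > R → go right. Place as right child of R.
Insert J: J < N → go left; J > C → go right. Place as right child of C.
Insert M: M < N → go left; M > C → go right; M > J → go right. Place as right child of J.
Insert H: H < N → go left; H > C → go right; H < J → go left. Place as left child of J.
Insert T: T > N → go right; T > Q → go right; T > R → go right; T < W → go left. Place as left child of W.
Insert L: L < N → go left; L > C → go right; L > J → go right; L < M → go left. Place as left child of M.
Insert I: I < N → go left; I > C → go right; I < J → go left; I > H → go right. Place as right child of H.
Insert Y: Y > N → go right; Y > Q → go right; Y > R → go right; Y > W → go right. Place as right child of W.
Insert G: G < N → go left; G > C → go right; G < J → go left; G < H → go left. Place as left child of H.
Insert Z: Z > N → go right; Z > Q → go right; Z > R → go right; Z > W → go right; Z > Y → go right. Place as right child of Y.
Insert X: X > N → go right; X > Q → go right; X > R → go right; X > W → go right; X < Y → go left. Place as left child of Y.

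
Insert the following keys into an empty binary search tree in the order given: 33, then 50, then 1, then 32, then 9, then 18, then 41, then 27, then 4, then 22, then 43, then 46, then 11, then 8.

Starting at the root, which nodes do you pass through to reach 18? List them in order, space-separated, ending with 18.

33: root
50: right child of 33 (depth 1)
1: left child of 33 (depth 1)
32: right child of 1 (depth 2)
9: left child of 32 (depth 3)
18: right child of 9 (depth 4)
41: left child of 50 (depth 2)
27: right child of 18 (depth 5)
4: left child of 9 (depth 4)
22: left child of 27 (depth 6)
43: right child of 41 (depth 3)
46: right child of 43 (depth 4)
11: left child of 18 (depth 5)
8: right child of 4 (depth 5)

33 1 32 9 18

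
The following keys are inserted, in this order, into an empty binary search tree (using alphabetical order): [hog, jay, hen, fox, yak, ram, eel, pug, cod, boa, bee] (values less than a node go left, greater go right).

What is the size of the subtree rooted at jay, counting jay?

4

hog: root
jay: right child of hog (depth 1)
hen: left child of hog (depth 1)
fox: left child of hen (depth 2)
yak: right child of jay (depth 2)
ram: left child of yak (depth 3)
eel: left child of fox (depth 3)
pug: left child of ram (depth 4)
cod: left child of eel (depth 4)
boa: left child of cod (depth 5)
bee: left child of boa (depth 6)

Subtree rooted at jay contains: jay, yak, ram, pug — 4 nodes.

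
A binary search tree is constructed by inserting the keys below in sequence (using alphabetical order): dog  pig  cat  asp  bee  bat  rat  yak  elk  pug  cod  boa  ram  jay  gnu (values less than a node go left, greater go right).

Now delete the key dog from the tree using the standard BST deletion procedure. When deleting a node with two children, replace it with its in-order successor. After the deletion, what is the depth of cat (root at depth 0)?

1

Insert dog: tree is empty, so dog becomes the root.
Insert pig: pig > dog → go right. Place as right child of dog.
Insert cat: cat < dog → go left. Place as left child of dog.
Insert asp: asp < dog → go left; asp < cat → go left. Place as left child of cat.
Insert bee: bee < dog → go left; bee < cat → go left; bee > asp → go right. Place as right child of asp.
Insert bat: bat < dog → go left; bat < cat → go left; bat > asp → go right; bat < bee → go left. Place as left child of bee.
Insert rat: rat > dog → go right; rat > pig → go right. Place as right child of pig.
Insert yak: yak > dog → go right; yak > pig → go right; yak > rat → go right. Place as right child of rat.
Insert elk: elk > dog → go right; elk < pig → go left. Place as left child of pig.
Insert pug: pug > dog → go right; pug > pig → go right; pug < rat → go left. Place as left child of rat.
Insert cod: cod < dog → go left; cod > cat → go right. Place as right child of cat.
Insert boa: boa < dog → go left; boa < cat → go left; boa > asp → go right; boa > bee → go right. Place as right child of bee.
Insert ram: ram > dog → go right; ram > pig → go right; ram < rat → go left; ram > pug → go right. Place as right child of pug.
Insert jay: jay > dog → go right; jay < pig → go left; jay > elk → go right. Place as right child of elk.
Insert gnu: gnu > dog → go right; gnu < pig → go left; gnu > elk → go right; gnu < jay → go left. Place as left child of jay.

Delete dog (two children — replace with in-order successor).
After deletion, path to cat: elk → cat.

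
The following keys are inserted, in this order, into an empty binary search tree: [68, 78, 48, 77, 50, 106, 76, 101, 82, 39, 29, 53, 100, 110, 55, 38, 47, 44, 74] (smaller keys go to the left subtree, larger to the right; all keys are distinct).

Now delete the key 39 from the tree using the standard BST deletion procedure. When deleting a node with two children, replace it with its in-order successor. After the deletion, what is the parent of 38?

29

68: root
78: right child of 68 (depth 1)
48: left child of 68 (depth 1)
77: left child of 78 (depth 2)
50: right child of 48 (depth 2)
106: right child of 78 (depth 2)
76: left child of 77 (depth 3)
101: left child of 106 (depth 3)
82: left child of 101 (depth 4)
39: left child of 48 (depth 2)
29: left child of 39 (depth 3)
53: right child of 50 (depth 3)
100: right child of 82 (depth 5)
110: right child of 106 (depth 3)
55: right child of 53 (depth 4)
38: right child of 29 (depth 4)
47: right child of 39 (depth 3)
44: left child of 47 (depth 4)
74: left child of 76 (depth 4)

Delete 39 (two children — replace with in-order successor).
After deletion, 38's parent is 29.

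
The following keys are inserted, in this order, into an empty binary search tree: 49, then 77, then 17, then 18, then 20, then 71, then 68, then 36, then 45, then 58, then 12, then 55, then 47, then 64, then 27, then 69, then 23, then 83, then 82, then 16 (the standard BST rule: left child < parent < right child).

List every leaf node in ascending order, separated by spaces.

Insert 49: tree is empty, so 49 becomes the root.
Insert 77: 77 > 49 → go right. Place as right child of 49.
Insert 17: 17 < 49 → go left. Place as left child of 49.
Insert 18: 18 < 49 → go left; 18 > 17 → go right. Place as right child of 17.
Insert 20: 20 < 49 → go left; 20 > 17 → go right; 20 > 18 → go right. Place as right child of 18.
Insert 71: 71 > 49 → go right; 71 < 77 → go left. Place as left child of 77.
Insert 68: 68 > 49 → go right; 68 < 77 → go left; 68 < 71 → go left. Place as left child of 71.
Insert 36: 36 < 49 → go left; 36 > 17 → go right; 36 > 18 → go right; 36 > 20 → go right. Place as right child of 20.
Insert 45: 45 < 49 → go left; 45 > 17 → go right; 45 > 18 → go right; 45 > 20 → go right; 45 > 36 → go right. Place as right child of 36.
Insert 58: 58 > 49 → go right; 58 < 77 → go left; 58 < 71 → go left; 58 < 68 → go left. Place as left child of 68.
Insert 12: 12 < 49 → go left; 12 < 17 → go left. Place as left child of 17.
Insert 55: 55 > 49 → go right; 55 < 77 → go left; 55 < 71 → go left; 55 < 68 → go left; 55 < 58 → go left. Place as left child of 58.
Insert 47: 47 < 49 → go left; 47 > 17 → go right; 47 > 18 → go right; 47 > 20 → go right; 47 > 36 → go right; 47 > 45 → go right. Place as right child of 45.
Insert 64: 64 > 49 → go right; 64 < 77 → go left; 64 < 71 → go left; 64 < 68 → go left; 64 > 58 → go right. Place as right child of 58.
Insert 27: 27 < 49 → go left; 27 > 17 → go right; 27 > 18 → go right; 27 > 20 → go right; 27 < 36 → go left. Place as left child of 36.
Insert 69: 69 > 49 → go right; 69 < 77 → go left; 69 < 71 → go left; 69 > 68 → go right. Place as right child of 68.
Insert 23: 23 < 49 → go left; 23 > 17 → go right; 23 > 18 → go right; 23 > 20 → go right; 23 < 36 → go left; 23 < 27 → go left. Place as left child of 27.
Insert 83: 83 > 49 → go right; 83 > 77 → go right. Place as right child of 77.
Insert 82: 82 > 49 → go right; 82 > 77 → go right; 82 < 83 → go left. Place as left child of 83.
Insert 16: 16 < 49 → go left; 16 < 17 → go left; 16 > 12 → go right. Place as right child of 12.

16 23 47 55 64 69 82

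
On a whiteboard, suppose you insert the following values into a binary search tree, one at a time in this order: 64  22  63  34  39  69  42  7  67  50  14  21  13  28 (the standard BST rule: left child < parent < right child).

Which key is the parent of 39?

34

Insert 64: tree is empty, so 64 becomes the root.
Insert 22: 22 < 64 → go left. Place as left child of 64.
Insert 63: 63 < 64 → go left; 63 > 22 → go right. Place as right child of 22.
Insert 34: 34 < 64 → go left; 34 > 22 → go right; 34 < 63 → go left. Place as left child of 63.
Insert 39: 39 < 64 → go left; 39 > 22 → go right; 39 < 63 → go left; 39 > 34 → go right. Place as right child of 34.
Insert 69: 69 > 64 → go right. Place as right child of 64.
Insert 42: 42 < 64 → go left; 42 > 22 → go right; 42 < 63 → go left; 42 > 34 → go right; 42 > 39 → go right. Place as right child of 39.
Insert 7: 7 < 64 → go left; 7 < 22 → go left. Place as left child of 22.
Insert 67: 67 > 64 → go right; 67 < 69 → go left. Place as left child of 69.
Insert 50: 50 < 64 → go left; 50 > 22 → go right; 50 < 63 → go left; 50 > 34 → go right; 50 > 39 → go right; 50 > 42 → go right. Place as right child of 42.
Insert 14: 14 < 64 → go left; 14 < 22 → go left; 14 > 7 → go right. Place as right child of 7.
Insert 21: 21 < 64 → go left; 21 < 22 → go left; 21 > 7 → go right; 21 > 14 → go right. Place as right child of 14.
Insert 13: 13 < 64 → go left; 13 < 22 → go left; 13 > 7 → go right; 13 < 14 → go left. Place as left child of 14.
Insert 28: 28 < 64 → go left; 28 > 22 → go right; 28 < 63 → go left; 28 < 34 → go left. Place as left child of 34.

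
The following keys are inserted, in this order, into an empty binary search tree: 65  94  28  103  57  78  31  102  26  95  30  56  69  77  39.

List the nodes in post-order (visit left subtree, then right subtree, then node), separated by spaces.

26 30 39 56 31 57 28 77 69 78 95 102 103 94 65

Insert 65: tree is empty, so 65 becomes the root.
Insert 94: 94 > 65 → go right. Place as right child of 65.
Insert 28: 28 < 65 → go left. Place as left child of 65.
Insert 103: 103 > 65 → go right; 103 > 94 → go right. Place as right child of 94.
Insert 57: 57 < 65 → go left; 57 > 28 → go right. Place as right child of 28.
Insert 78: 78 > 65 → go right; 78 < 94 → go left. Place as left child of 94.
Insert 31: 31 < 65 → go left; 31 > 28 → go right; 31 < 57 → go left. Place as left child of 57.
Insert 102: 102 > 65 → go right; 102 > 94 → go right; 102 < 103 → go left. Place as left child of 103.
Insert 26: 26 < 65 → go left; 26 < 28 → go left. Place as left child of 28.
Insert 95: 95 > 65 → go right; 95 > 94 → go right; 95 < 103 → go left; 95 < 102 → go left. Place as left child of 102.
Insert 30: 30 < 65 → go left; 30 > 28 → go right; 30 < 57 → go left; 30 < 31 → go left. Place as left child of 31.
Insert 56: 56 < 65 → go left; 56 > 28 → go right; 56 < 57 → go left; 56 > 31 → go right. Place as right child of 31.
Insert 69: 69 > 65 → go right; 69 < 94 → go left; 69 < 78 → go left. Place as left child of 78.
Insert 77: 77 > 65 → go right; 77 < 94 → go left; 77 < 78 → go left; 77 > 69 → go right. Place as right child of 69.
Insert 39: 39 < 65 → go left; 39 > 28 → go right; 39 < 57 → go left; 39 > 31 → go right; 39 < 56 → go left. Place as left child of 56.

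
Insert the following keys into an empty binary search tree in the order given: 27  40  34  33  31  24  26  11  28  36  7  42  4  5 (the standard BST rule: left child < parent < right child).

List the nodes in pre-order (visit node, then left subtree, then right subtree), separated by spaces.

27: root
40: right child of 27 (depth 1)
34: left child of 40 (depth 2)
33: left child of 34 (depth 3)
31: left child of 33 (depth 4)
24: left child of 27 (depth 1)
26: right child of 24 (depth 2)
11: left child of 24 (depth 2)
28: left child of 31 (depth 5)
36: right child of 34 (depth 3)
7: left child of 11 (depth 3)
42: right child of 40 (depth 2)
4: left child of 7 (depth 4)
5: right child of 4 (depth 5)

27 24 11 7 4 5 26 40 34 33 31 28 36 42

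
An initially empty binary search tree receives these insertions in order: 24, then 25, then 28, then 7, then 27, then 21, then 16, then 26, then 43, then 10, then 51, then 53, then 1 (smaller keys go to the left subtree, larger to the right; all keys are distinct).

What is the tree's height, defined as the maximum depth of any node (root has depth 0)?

Insert 24: tree is empty, so 24 becomes the root.
Insert 25: 25 > 24 → go right. Place as right child of 24.
Insert 28: 28 > 24 → go right; 28 > 25 → go right. Place as right child of 25.
Insert 7: 7 < 24 → go left. Place as left child of 24.
Insert 27: 27 > 24 → go right; 27 > 25 → go right; 27 < 28 → go left. Place as left child of 28.
Insert 21: 21 < 24 → go left; 21 > 7 → go right. Place as right child of 7.
Insert 16: 16 < 24 → go left; 16 > 7 → go right; 16 < 21 → go left. Place as left child of 21.
Insert 26: 26 > 24 → go right; 26 > 25 → go right; 26 < 28 → go left; 26 < 27 → go left. Place as left child of 27.
Insert 43: 43 > 24 → go right; 43 > 25 → go right; 43 > 28 → go right. Place as right child of 28.
Insert 10: 10 < 24 → go left; 10 > 7 → go right; 10 < 21 → go left; 10 < 16 → go left. Place as left child of 16.
Insert 51: 51 > 24 → go right; 51 > 25 → go right; 51 > 28 → go right; 51 > 43 → go right. Place as right child of 43.
Insert 53: 53 > 24 → go right; 53 > 25 → go right; 53 > 28 → go right; 53 > 43 → go right; 53 > 51 → go right. Place as right child of 51.
Insert 1: 1 < 24 → go left; 1 < 7 → go left. Place as left child of 7.

The deepest node is 53 at depth 5.

5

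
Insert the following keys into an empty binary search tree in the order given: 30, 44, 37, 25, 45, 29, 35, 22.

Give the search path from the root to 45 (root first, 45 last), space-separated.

Insert 30: tree is empty, so 30 becomes the root.
Insert 44: 44 > 30 → go right. Place as right child of 30.
Insert 37: 37 > 30 → go right; 37 < 44 → go left. Place as left child of 44.
Insert 25: 25 < 30 → go left. Place as left child of 30.
Insert 45: 45 > 30 → go right; 45 > 44 → go right. Place as right child of 44.
Insert 29: 29 < 30 → go left; 29 > 25 → go right. Place as right child of 25.
Insert 35: 35 > 30 → go right; 35 < 44 → go left; 35 < 37 → go left. Place as left child of 37.
Insert 22: 22 < 30 → go left; 22 < 25 → go left. Place as left child of 25.

30 44 45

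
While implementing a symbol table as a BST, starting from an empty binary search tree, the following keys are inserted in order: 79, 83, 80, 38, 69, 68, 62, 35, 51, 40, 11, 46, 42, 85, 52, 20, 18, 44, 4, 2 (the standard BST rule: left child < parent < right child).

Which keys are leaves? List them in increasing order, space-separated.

2 18 44 52 80 85

Insert 79: tree is empty, so 79 becomes the root.
Insert 83: 83 > 79 → go right. Place as right child of 79.
Insert 80: 80 > 79 → go right; 80 < 83 → go left. Place as left child of 83.
Insert 38: 38 < 79 → go left. Place as left child of 79.
Insert 69: 69 < 79 → go left; 69 > 38 → go right. Place as right child of 38.
Insert 68: 68 < 79 → go left; 68 > 38 → go right; 68 < 69 → go left. Place as left child of 69.
Insert 62: 62 < 79 → go left; 62 > 38 → go right; 62 < 69 → go left; 62 < 68 → go left. Place as left child of 68.
Insert 35: 35 < 79 → go left; 35 < 38 → go left. Place as left child of 38.
Insert 51: 51 < 79 → go left; 51 > 38 → go right; 51 < 69 → go left; 51 < 68 → go left; 51 < 62 → go left. Place as left child of 62.
Insert 40: 40 < 79 → go left; 40 > 38 → go right; 40 < 69 → go left; 40 < 68 → go left; 40 < 62 → go left; 40 < 51 → go left. Place as left child of 51.
Insert 11: 11 < 79 → go left; 11 < 38 → go left; 11 < 35 → go left. Place as left child of 35.
Insert 46: 46 < 79 → go left; 46 > 38 → go right; 46 < 69 → go left; 46 < 68 → go left; 46 < 62 → go left; 46 < 51 → go left; 46 > 40 → go right. Place as right child of 40.
Insert 42: 42 < 79 → go left; 42 > 38 → go right; 42 < 69 → go left; 42 < 68 → go left; 42 < 62 → go left; 42 < 51 → go left; 42 > 40 → go right; 42 < 46 → go left. Place as left child of 46.
Insert 85: 85 > 79 → go right; 85 > 83 → go right. Place as right child of 83.
Insert 52: 52 < 79 → go left; 52 > 38 → go right; 52 < 69 → go left; 52 < 68 → go left; 52 < 62 → go left; 52 > 51 → go right. Place as right child of 51.
Insert 20: 20 < 79 → go left; 20 < 38 → go left; 20 < 35 → go left; 20 > 11 → go right. Place as right child of 11.
Insert 18: 18 < 79 → go left; 18 < 38 → go left; 18 < 35 → go left; 18 > 11 → go right; 18 < 20 → go left. Place as left child of 20.
Insert 44: 44 < 79 → go left; 44 > 38 → go right; 44 < 69 → go left; 44 < 68 → go left; 44 < 62 → go left; 44 < 51 → go left; 44 > 40 → go right; 44 < 46 → go left; 44 > 42 → go right. Place as right child of 42.
Insert 4: 4 < 79 → go left; 4 < 38 → go left; 4 < 35 → go left; 4 < 11 → go left. Place as left child of 11.
Insert 2: 2 < 79 → go left; 2 < 38 → go left; 2 < 35 → go left; 2 < 11 → go left; 2 < 4 → go left. Place as left child of 4.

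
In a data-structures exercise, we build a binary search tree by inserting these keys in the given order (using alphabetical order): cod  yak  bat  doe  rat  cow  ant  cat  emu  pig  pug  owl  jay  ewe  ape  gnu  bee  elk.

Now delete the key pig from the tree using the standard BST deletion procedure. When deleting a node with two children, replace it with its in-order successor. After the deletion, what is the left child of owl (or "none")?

jay

Resulting structure (node: left, right):
  cod: L=bat, R=yak
  yak: L=doe, R=–
  bat: L=ant, R=cat
  doe: L=cow, R=rat
  rat: L=emu, R=–
  cow: L=–, R=–
  ant: L=–, R=ape
  cat: L=bee, R=–
  emu: L=elk, R=pig
  pig: L=owl, R=pug
  pug: L=–, R=–
  owl: L=jay, R=–
  jay: L=ewe, R=–
  ewe: L=–, R=gnu
  ape: L=–, R=–
  gnu: L=–, R=–
  bee: L=–, R=–
  elk: L=–, R=–

Delete pig (two children — replace with in-order successor).
After deletion, owl's left child: jay.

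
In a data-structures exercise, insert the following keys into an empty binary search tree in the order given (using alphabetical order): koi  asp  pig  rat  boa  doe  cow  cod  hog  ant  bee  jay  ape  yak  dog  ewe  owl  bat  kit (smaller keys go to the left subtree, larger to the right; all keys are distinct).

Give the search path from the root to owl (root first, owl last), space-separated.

koi pig owl

Insert koi: tree is empty, so koi becomes the root.
Insert asp: asp < koi → go left. Place as left child of koi.
Insert pig: pig > koi → go right. Place as right child of koi.
Insert rat: rat > koi → go right; rat > pig → go right. Place as right child of pig.
Insert boa: boa < koi → go left; boa > asp → go right. Place as right child of asp.
Insert doe: doe < koi → go left; doe > asp → go right; doe > boa → go right. Place as right child of boa.
Insert cow: cow < koi → go left; cow > asp → go right; cow > boa → go right; cow < doe → go left. Place as left child of doe.
Insert cod: cod < koi → go left; cod > asp → go right; cod > boa → go right; cod < doe → go left; cod < cow → go left. Place as left child of cow.
Insert hog: hog < koi → go left; hog > asp → go right; hog > boa → go right; hog > doe → go right. Place as right child of doe.
Insert ant: ant < koi → go left; ant < asp → go left. Place as left child of asp.
Insert bee: bee < koi → go left; bee > asp → go right; bee < boa → go left. Place as left child of boa.
Insert jay: jay < koi → go left; jay > asp → go right; jay > boa → go right; jay > doe → go right; jay > hog → go right. Place as right child of hog.
Insert ape: ape < koi → go left; ape < asp → go left; ape > ant → go right. Place as right child of ant.
Insert yak: yak > koi → go right; yak > pig → go right; yak > rat → go right. Place as right child of rat.
Insert dog: dog < koi → go left; dog > asp → go right; dog > boa → go right; dog > doe → go right; dog < hog → go left. Place as left child of hog.
Insert ewe: ewe < koi → go left; ewe > asp → go right; ewe > boa → go right; ewe > doe → go right; ewe < hog → go left; ewe > dog → go right. Place as right child of dog.
Insert owl: owl > koi → go right; owl < pig → go left. Place as left child of pig.
Insert bat: bat < koi → go left; bat > asp → go right; bat < boa → go left; bat < bee → go left. Place as left child of bee.
Insert kit: kit < koi → go left; kit > asp → go right; kit > boa → go right; kit > doe → go right; kit > hog → go right; kit > jay → go right. Place as right child of jay.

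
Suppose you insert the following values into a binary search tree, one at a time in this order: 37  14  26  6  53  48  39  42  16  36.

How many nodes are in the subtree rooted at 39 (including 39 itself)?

Insert 37: tree is empty, so 37 becomes the root.
Insert 14: 14 < 37 → go left. Place as left child of 37.
Insert 26: 26 < 37 → go left; 26 > 14 → go right. Place as right child of 14.
Insert 6: 6 < 37 → go left; 6 < 14 → go left. Place as left child of 14.
Insert 53: 53 > 37 → go right. Place as right child of 37.
Insert 48: 48 > 37 → go right; 48 < 53 → go left. Place as left child of 53.
Insert 39: 39 > 37 → go right; 39 < 53 → go left; 39 < 48 → go left. Place as left child of 48.
Insert 42: 42 > 37 → go right; 42 < 53 → go left; 42 < 48 → go left; 42 > 39 → go right. Place as right child of 39.
Insert 16: 16 < 37 → go left; 16 > 14 → go right; 16 < 26 → go left. Place as left child of 26.
Insert 36: 36 < 37 → go left; 36 > 14 → go right; 36 > 26 → go right. Place as right child of 26.

Subtree rooted at 39 contains: 39, 42 — 2 nodes.

2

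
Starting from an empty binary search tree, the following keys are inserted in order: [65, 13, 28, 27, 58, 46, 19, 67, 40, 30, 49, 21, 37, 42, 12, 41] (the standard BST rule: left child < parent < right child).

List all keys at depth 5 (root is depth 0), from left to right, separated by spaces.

65: root
13: left child of 65 (depth 1)
28: right child of 13 (depth 2)
27: left child of 28 (depth 3)
58: right child of 28 (depth 3)
46: left child of 58 (depth 4)
19: left child of 27 (depth 4)
67: right child of 65 (depth 1)
40: left child of 46 (depth 5)
30: left child of 40 (depth 6)
49: right child of 46 (depth 5)
21: right child of 19 (depth 5)
37: right child of 30 (depth 7)
42: right child of 40 (depth 6)
12: left child of 13 (depth 2)
41: left child of 42 (depth 7)

21 40 49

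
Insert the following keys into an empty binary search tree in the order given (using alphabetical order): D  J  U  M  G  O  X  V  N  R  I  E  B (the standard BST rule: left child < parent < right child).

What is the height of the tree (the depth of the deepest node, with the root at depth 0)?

D: root
J: right child of D (depth 1)
U: right child of J (depth 2)
M: left child of U (depth 3)
G: left child of J (depth 2)
O: right child of M (depth 4)
X: right child of U (depth 3)
V: left child of X (depth 4)
N: left child of O (depth 5)
R: right child of O (depth 5)
I: right child of G (depth 3)
E: left child of G (depth 3)
B: left child of D (depth 1)

The deepest node is N at depth 5.

5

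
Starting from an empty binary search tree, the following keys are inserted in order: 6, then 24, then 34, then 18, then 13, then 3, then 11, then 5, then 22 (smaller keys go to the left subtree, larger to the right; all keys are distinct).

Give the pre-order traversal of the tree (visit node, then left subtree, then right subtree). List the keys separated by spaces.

Insert 6: tree is empty, so 6 becomes the root.
Insert 24: 24 > 6 → go right. Place as right child of 6.
Insert 34: 34 > 6 → go right; 34 > 24 → go right. Place as right child of 24.
Insert 18: 18 > 6 → go right; 18 < 24 → go left. Place as left child of 24.
Insert 13: 13 > 6 → go right; 13 < 24 → go left; 13 < 18 → go left. Place as left child of 18.
Insert 3: 3 < 6 → go left. Place as left child of 6.
Insert 11: 11 > 6 → go right; 11 < 24 → go left; 11 < 18 → go left; 11 < 13 → go left. Place as left child of 13.
Insert 5: 5 < 6 → go left; 5 > 3 → go right. Place as right child of 3.
Insert 22: 22 > 6 → go right; 22 < 24 → go left; 22 > 18 → go right. Place as right child of 18.

6 3 5 24 18 13 11 22 34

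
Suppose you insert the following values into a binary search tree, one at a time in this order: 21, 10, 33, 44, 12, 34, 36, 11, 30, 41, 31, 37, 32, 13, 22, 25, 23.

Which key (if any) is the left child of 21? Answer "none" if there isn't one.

10

Insert 21: tree is empty, so 21 becomes the root.
Insert 10: 10 < 21 → go left. Place as left child of 21.
Insert 33: 33 > 21 → go right. Place as right child of 21.
Insert 44: 44 > 21 → go right; 44 > 33 → go right. Place as right child of 33.
Insert 12: 12 < 21 → go left; 12 > 10 → go right. Place as right child of 10.
Insert 34: 34 > 21 → go right; 34 > 33 → go right; 34 < 44 → go left. Place as left child of 44.
Insert 36: 36 > 21 → go right; 36 > 33 → go right; 36 < 44 → go left; 36 > 34 → go right. Place as right child of 34.
Insert 11: 11 < 21 → go left; 11 > 10 → go right; 11 < 12 → go left. Place as left child of 12.
Insert 30: 30 > 21 → go right; 30 < 33 → go left. Place as left child of 33.
Insert 41: 41 > 21 → go right; 41 > 33 → go right; 41 < 44 → go left; 41 > 34 → go right; 41 > 36 → go right. Place as right child of 36.
Insert 31: 31 > 21 → go right; 31 < 33 → go left; 31 > 30 → go right. Place as right child of 30.
Insert 37: 37 > 21 → go right; 37 > 33 → go right; 37 < 44 → go left; 37 > 34 → go right; 37 > 36 → go right; 37 < 41 → go left. Place as left child of 41.
Insert 32: 32 > 21 → go right; 32 < 33 → go left; 32 > 30 → go right; 32 > 31 → go right. Place as right child of 31.
Insert 13: 13 < 21 → go left; 13 > 10 → go right; 13 > 12 → go right. Place as right child of 12.
Insert 22: 22 > 21 → go right; 22 < 33 → go left; 22 < 30 → go left. Place as left child of 30.
Insert 25: 25 > 21 → go right; 25 < 33 → go left; 25 < 30 → go left; 25 > 22 → go right. Place as right child of 22.
Insert 23: 23 > 21 → go right; 23 < 33 → go left; 23 < 30 → go left; 23 > 22 → go right; 23 < 25 → go left. Place as left child of 25.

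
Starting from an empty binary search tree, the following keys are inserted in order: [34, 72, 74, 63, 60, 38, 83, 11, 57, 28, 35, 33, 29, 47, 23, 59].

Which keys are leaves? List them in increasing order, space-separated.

23 29 35 47 59 83

Insert 34: tree is empty, so 34 becomes the root.
Insert 72: 72 > 34 → go right. Place as right child of 34.
Insert 74: 74 > 34 → go right; 74 > 72 → go right. Place as right child of 72.
Insert 63: 63 > 34 → go right; 63 < 72 → go left. Place as left child of 72.
Insert 60: 60 > 34 → go right; 60 < 72 → go left; 60 < 63 → go left. Place as left child of 63.
Insert 38: 38 > 34 → go right; 38 < 72 → go left; 38 < 63 → go left; 38 < 60 → go left. Place as left child of 60.
Insert 83: 83 > 34 → go right; 83 > 72 → go right; 83 > 74 → go right. Place as right child of 74.
Insert 11: 11 < 34 → go left. Place as left child of 34.
Insert 57: 57 > 34 → go right; 57 < 72 → go left; 57 < 63 → go left; 57 < 60 → go left; 57 > 38 → go right. Place as right child of 38.
Insert 28: 28 < 34 → go left; 28 > 11 → go right. Place as right child of 11.
Insert 35: 35 > 34 → go right; 35 < 72 → go left; 35 < 63 → go left; 35 < 60 → go left; 35 < 38 → go left. Place as left child of 38.
Insert 33: 33 < 34 → go left; 33 > 11 → go right; 33 > 28 → go right. Place as right child of 28.
Insert 29: 29 < 34 → go left; 29 > 11 → go right; 29 > 28 → go right; 29 < 33 → go left. Place as left child of 33.
Insert 47: 47 > 34 → go right; 47 < 72 → go left; 47 < 63 → go left; 47 < 60 → go left; 47 > 38 → go right; 47 < 57 → go left. Place as left child of 57.
Insert 23: 23 < 34 → go left; 23 > 11 → go right; 23 < 28 → go left. Place as left child of 28.
Insert 59: 59 > 34 → go right; 59 < 72 → go left; 59 < 63 → go left; 59 < 60 → go left; 59 > 38 → go right; 59 > 57 → go right. Place as right child of 57.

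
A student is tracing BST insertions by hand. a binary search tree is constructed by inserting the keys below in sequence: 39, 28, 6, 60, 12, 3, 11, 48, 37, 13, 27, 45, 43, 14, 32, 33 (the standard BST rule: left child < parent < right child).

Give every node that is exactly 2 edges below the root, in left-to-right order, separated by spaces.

Insert 39: tree is empty, so 39 becomes the root.
Insert 28: 28 < 39 → go left. Place as left child of 39.
Insert 6: 6 < 39 → go left; 6 < 28 → go left. Place as left child of 28.
Insert 60: 60 > 39 → go right. Place as right child of 39.
Insert 12: 12 < 39 → go left; 12 < 28 → go left; 12 > 6 → go right. Place as right child of 6.
Insert 3: 3 < 39 → go left; 3 < 28 → go left; 3 < 6 → go left. Place as left child of 6.
Insert 11: 11 < 39 → go left; 11 < 28 → go left; 11 > 6 → go right; 11 < 12 → go left. Place as left child of 12.
Insert 48: 48 > 39 → go right; 48 < 60 → go left. Place as left child of 60.
Insert 37: 37 < 39 → go left; 37 > 28 → go right. Place as right child of 28.
Insert 13: 13 < 39 → go left; 13 < 28 → go left; 13 > 6 → go right; 13 > 12 → go right. Place as right child of 12.
Insert 27: 27 < 39 → go left; 27 < 28 → go left; 27 > 6 → go right; 27 > 12 → go right; 27 > 13 → go right. Place as right child of 13.
Insert 45: 45 > 39 → go right; 45 < 60 → go left; 45 < 48 → go left. Place as left child of 48.
Insert 43: 43 > 39 → go right; 43 < 60 → go left; 43 < 48 → go left; 43 < 45 → go left. Place as left child of 45.
Insert 14: 14 < 39 → go left; 14 < 28 → go left; 14 > 6 → go right; 14 > 12 → go right; 14 > 13 → go right; 14 < 27 → go left. Place as left child of 27.
Insert 32: 32 < 39 → go left; 32 > 28 → go right; 32 < 37 → go left. Place as left child of 37.
Insert 33: 33 < 39 → go left; 33 > 28 → go right; 33 < 37 → go left; 33 > 32 → go right. Place as right child of 32.

6 37 48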